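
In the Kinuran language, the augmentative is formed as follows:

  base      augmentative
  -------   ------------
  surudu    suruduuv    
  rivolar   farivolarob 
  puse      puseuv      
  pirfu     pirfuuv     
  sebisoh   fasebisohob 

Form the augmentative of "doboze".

dobozeuv

sebisoh and surudu both begin with s- yet inflect differently (fasebisohob, suruduuv), so the first letter is not what conditions the rule; whether the stem ends in a vowel or a consonant is.
"doboze" ends in a vowel. The stems ending in a vowel (puse → puseuv, surudu → suruduuv, pirfu → pirfuuv) add -uv.
The other pattern: stems ending in a consonant add fa- … -ob around the stem.
So doboze → dobozeuv.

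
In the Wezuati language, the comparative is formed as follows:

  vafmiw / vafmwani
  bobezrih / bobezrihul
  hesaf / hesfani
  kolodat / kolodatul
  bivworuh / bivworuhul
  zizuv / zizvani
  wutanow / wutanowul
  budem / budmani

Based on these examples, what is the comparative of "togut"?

togtani

vafmiw and wutanow both end in -w yet inflect differently (vafmwani, wutanowul), so the final letter is not what conditions the rule; the number of vowels is.
"togut" has 2 vowels. The stems with 2 vowels (zizuv → zizvani, hesaf → hesfani, budem → budmani) delete the last vowel and add -ani.
So togut → togtani.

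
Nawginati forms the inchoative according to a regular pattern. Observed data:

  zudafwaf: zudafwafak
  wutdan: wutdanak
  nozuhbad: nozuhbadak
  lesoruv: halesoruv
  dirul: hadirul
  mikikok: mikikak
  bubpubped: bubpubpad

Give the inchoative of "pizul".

"pizul" has last vowel 'u'. The stems whose last vowel is 'u' (lesoruv → halesoruv, dirul → hadirul) add the prefix ha-.
The other patterns: stems whose last vowel is 'a' add -ak; stems whose last vowel is 'e' or 'o' change the last vowel to 'a'.
So pizul → hapizul.

hapizul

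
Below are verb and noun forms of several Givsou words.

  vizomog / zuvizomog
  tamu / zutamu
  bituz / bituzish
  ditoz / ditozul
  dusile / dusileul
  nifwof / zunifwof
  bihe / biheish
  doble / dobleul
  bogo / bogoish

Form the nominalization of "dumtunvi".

bihe and doble both end in -e yet inflect differently (biheish, dobleul), so the final letter is not what conditions the rule; the first letter is.
"dumtunvi" begins with d-. The stems beginning with d- (doble → dobleul, dusile → dusileul, ditoz → ditozul) add -ul.
So dumtunvi → dumtunviul.

dumtunviul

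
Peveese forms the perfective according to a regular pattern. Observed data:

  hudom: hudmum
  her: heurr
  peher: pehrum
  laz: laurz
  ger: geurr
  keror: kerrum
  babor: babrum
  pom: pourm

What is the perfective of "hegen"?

hegnum

ger and babor both end in -r yet inflect differently (geurr, babrum), so the final letter is not what conditions the rule; the number of vowels is.
"hegen" has 2 vowels. The stems with 2 vowels (babor → babrum, hudom → hudmum, peher → pehrum) delete the last vowel and add -um.
The other pattern: stems with 1 vowel insert -ur- after the first vowel.
So hegen → hegnum.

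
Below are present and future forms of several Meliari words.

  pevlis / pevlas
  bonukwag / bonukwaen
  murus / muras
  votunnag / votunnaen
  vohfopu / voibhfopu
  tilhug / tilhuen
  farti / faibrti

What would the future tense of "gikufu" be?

giibkufu

murus and tilhug both have last vowel 'u' yet inflect differently (muras, tilhuen), so the last vowel is not what conditions the rule; the final letter is.
"gikufu" ends in -u. The one such stem in the data (vohfopu → voibhfopu) inserts -ib- after the first vowel (as does farti), so the same rule applies.
The other patterns: stems ending in -s change the last vowel to 'a'; stems ending in -g drop the final letter and add -en.
So gikufu → giibkufu.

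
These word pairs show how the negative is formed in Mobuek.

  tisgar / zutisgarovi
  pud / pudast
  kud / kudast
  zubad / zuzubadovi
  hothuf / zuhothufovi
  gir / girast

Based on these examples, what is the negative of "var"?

varast

"var" has 1 vowel. The stems with 1 vowel (kud → kudast, gir → girast, pud → pudast) add -ast.
The other pattern: stems with 2 vowels add zu- … -ovi around the stem.
So var → varast.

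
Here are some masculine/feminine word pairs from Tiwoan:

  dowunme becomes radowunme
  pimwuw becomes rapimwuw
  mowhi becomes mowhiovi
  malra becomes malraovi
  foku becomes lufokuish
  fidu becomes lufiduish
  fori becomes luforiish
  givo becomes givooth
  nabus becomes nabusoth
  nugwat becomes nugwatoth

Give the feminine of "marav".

maravovi

mowhi and fori both end in -i yet inflect differently (mowhiovi, luforiish), so the final letter is not what conditions the rule; the first letter is.
"marav" begins with m-. The stems beginning with m- (mowhi → mowhiovi, malra → malraovi) add -ovi.
So marav → maravovi.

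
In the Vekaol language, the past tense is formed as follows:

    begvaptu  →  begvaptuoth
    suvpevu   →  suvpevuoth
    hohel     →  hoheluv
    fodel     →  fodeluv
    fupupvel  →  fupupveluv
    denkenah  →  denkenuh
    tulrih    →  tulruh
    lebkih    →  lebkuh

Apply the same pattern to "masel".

maseluv

"masel" ends in -l. The stems ending in -l (hohel → hoheluv, fodel → fodeluv, fupupvel → fupupveluv) add -uv.
The other patterns: stems ending in -u add -oth; stems ending in -h change the last vowel to 'u'.
So masel → maseluv.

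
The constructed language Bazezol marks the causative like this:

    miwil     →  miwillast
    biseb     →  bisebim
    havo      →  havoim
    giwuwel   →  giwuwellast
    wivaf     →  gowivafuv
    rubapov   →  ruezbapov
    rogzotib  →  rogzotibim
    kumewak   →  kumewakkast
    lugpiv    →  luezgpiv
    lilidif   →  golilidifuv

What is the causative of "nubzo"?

lilidif and lugpiv both have last vowel 'i' yet inflect differently (golilidifuv, luezgpiv), so the last vowel is not what conditions the rule; the final letter is.
"nubzo" ends in -o. The one such stem in the data (havo → havoim) adds -im, so the same rule applies.
The other patterns: stems ending in -f add go- … -uv around the stem; stems ending in -v insert -ez- after the first vowel; stems ending in -k or -l double the final consonant and add -ast.
So nubzo → nubzoim.

nubzoim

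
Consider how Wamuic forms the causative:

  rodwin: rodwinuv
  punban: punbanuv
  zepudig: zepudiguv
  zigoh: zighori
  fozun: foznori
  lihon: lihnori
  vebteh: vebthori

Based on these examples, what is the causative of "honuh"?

rodwin and fozun both end in -n yet inflect differently (rodwinuv, foznori), so the final letter is not what conditions the rule; the last vowel is.
"honuh" has last vowel 'u'. The one such stem in the data (fozun → foznori) deletes the last vowel and adds -ori (as do zigoh, lihon), so the same rule applies.
The other pattern: stems whose last vowel is 'a' or 'i' add -uv.
So honuh → honhori.

honhori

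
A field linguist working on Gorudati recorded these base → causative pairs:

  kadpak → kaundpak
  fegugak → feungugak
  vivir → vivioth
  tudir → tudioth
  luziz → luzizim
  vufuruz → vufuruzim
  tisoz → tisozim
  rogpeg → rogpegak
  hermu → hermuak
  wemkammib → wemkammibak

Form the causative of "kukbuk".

kuunkbuk

vivir and luziz both have last vowel 'i' yet inflect differently (vivioth, luzizim), so the last vowel is not what conditions the rule; the final letter is.
"kukbuk" ends in -k. The stems ending in -k (kadpak → kaundpak, fegugak → feungugak) insert -un- after the first vowel.
So kukbuk → kuunkbuk.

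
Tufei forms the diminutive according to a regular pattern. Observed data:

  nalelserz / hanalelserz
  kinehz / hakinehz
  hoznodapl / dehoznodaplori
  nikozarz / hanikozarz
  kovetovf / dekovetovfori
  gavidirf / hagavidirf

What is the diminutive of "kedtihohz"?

gavidirf and kovetovf both end in -f yet inflect differently (hagavidirf, dekovetovfori), so the final letter is not what conditions the rule; the second-to-last letter is.
"kedtihohz" has second-to-last letter 'h'. The one such stem in the data (kinehz → hakinehz) adds the prefix ha-, so the same rule applies.
The other pattern: stems whose second-to-last letter is 'p' or 'v' add de- … -ori around the stem.
So kedtihohz → hakedtihohz.

hakedtihohz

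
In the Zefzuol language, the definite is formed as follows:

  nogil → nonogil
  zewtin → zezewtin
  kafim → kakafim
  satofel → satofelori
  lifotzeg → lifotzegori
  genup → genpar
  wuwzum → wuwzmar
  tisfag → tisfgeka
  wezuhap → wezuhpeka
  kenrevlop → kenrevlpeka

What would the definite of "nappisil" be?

nogil and satofel both end in -l yet inflect differently (nonogil, satofelori), so the final letter is not what conditions the rule; the last vowel is.
"nappisil" has last vowel 'i'. The stems whose last vowel is 'i' (nogil → nonogil, zewtin → zezewtin, kafim → kakafim) repeat the first consonant+vowel as a prefix.
So nappisil → nanappisil.

nanappisil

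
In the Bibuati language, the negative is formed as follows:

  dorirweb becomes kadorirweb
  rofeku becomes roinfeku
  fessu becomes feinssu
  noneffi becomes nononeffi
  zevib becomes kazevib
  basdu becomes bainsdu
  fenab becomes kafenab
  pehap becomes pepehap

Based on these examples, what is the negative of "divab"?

kadivab

fenab and pehap both have last vowel 'a' yet inflect differently (kafenab, pepehap), so the last vowel is not what conditions the rule; the final letter is.
"divab" ends in -b. The stems ending in -b (dorirweb → kadorirweb, fenab → kafenab, zevib → kazevib) add the prefix ka-.
The other patterns: stems ending in -u insert -in- after the first vowel; stems ending in -i or -p repeat the first consonant+vowel as a prefix.
So divab → kadivab.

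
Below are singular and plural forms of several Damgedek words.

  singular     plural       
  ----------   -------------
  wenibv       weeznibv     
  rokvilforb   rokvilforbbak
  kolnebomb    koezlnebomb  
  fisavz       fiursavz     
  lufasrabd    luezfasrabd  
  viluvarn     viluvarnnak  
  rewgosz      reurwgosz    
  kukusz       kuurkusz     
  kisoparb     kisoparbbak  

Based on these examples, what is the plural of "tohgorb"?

kisoparb and kolnebomb both end in -b yet inflect differently (kisoparbbak, koezlnebomb), so the final letter is not what conditions the rule; the second-to-last letter is.
"tohgorb" has second-to-last letter 'r'. The stems whose second-to-last letter is 'r' (viluvarn → viluvarnnak, kisoparb → kisoparbbak, rokvilforb → rokvilforbbak) double the final consonant and add -ak.
So tohgorb → tohgorbbak.

tohgorbbak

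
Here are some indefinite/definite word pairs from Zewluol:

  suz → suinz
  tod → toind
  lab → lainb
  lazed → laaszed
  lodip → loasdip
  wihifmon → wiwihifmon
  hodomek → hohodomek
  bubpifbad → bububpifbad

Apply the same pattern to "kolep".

"kolep" has 2 vowels. The stems with 2 vowels (lazed → laaszed, lodip → loasdip) insert -as- after the first vowel.
The other patterns: stems with 1 vowel insert -in- after the first vowel; stems with 3 vowels repeat the first consonant+vowel as a prefix.
So kolep → koaslep.

koaslep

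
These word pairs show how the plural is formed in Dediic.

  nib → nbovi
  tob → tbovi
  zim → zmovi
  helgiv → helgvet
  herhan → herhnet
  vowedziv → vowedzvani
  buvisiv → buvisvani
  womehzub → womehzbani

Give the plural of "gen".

helgiv and vowedziv both end in -v yet inflect differently (helgvet, vowedzvani), so the final letter is not what conditions the rule; the number of vowels is.
"gen" has 1 vowel. The stems with 1 vowel (nib → nbovi, tob → tbovi, zim → zmovi) delete the last vowel and add -ovi.
So gen → gnovi.

gnovi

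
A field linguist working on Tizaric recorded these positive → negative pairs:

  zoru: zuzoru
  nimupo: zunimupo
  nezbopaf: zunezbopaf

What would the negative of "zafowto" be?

Every pair shown (zoru → zuzoru, nimupo → zunimupo, nezbopaf → zunezbopaf) follows the same rule: add the prefix zu-.
So zafowto → zuzafowto.

zuzafowto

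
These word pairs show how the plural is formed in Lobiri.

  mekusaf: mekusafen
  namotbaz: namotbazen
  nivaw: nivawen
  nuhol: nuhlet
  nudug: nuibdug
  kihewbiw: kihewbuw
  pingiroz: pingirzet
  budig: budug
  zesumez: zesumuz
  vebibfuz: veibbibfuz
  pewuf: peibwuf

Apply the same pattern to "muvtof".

nivaw and kihewbiw both end in -w yet inflect differently (nivawen, kihewbuw), so the final letter is not what conditions the rule; the last vowel is.
"muvtof" has last vowel 'o'. The stems whose last vowel is 'o' (pingiroz → pingirzet, nuhol → nuhlet) delete the last vowel and add -et.
So muvtof → muvtfet.

muvtfet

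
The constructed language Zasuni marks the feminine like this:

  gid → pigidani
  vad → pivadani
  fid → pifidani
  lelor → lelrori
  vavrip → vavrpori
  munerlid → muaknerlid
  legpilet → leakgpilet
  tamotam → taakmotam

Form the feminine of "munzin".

munznori

"munzin" has 2 vowels. The stems with 2 vowels (lelor → lelrori, vavrip → vavrpori) delete the last vowel and add -ori.
The other patterns: stems with 1 vowel add pi- … -ani around the stem; stems with 3 vowels insert -ak- after the first vowel.
So munzin → munznori.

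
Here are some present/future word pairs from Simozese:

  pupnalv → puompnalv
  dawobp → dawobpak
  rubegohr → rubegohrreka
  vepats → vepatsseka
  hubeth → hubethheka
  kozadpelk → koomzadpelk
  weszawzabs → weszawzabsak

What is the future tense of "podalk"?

poomdalk

vepats and weszawzabs both end in -s yet inflect differently (vepatsseka, weszawzabsak), so the final letter is not what conditions the rule; the second-to-last letter is.
"podalk" has second-to-last letter 'l'. The stems whose second-to-last letter is 'l' (pupnalv → puompnalv, kozadpelk → koomzadpelk) insert -om- after the first vowel.
The other patterns: stems whose second-to-last letter is 'h' or 't' double the final consonant and add -eka; stems whose second-to-last letter is 'b' add -ak.
So podalk → poomdalk.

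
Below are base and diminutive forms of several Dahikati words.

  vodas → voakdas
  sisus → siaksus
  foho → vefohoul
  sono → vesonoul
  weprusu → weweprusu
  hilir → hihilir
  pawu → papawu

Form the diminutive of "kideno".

vekidenoul

sisus and weprusu both have last vowel 'u' yet inflect differently (siaksus, weweprusu), so the last vowel is not what conditions the rule; the final letter is.
"kideno" ends in -o. The stems ending in -o (foho → vefohoul, sono → vesonoul) add ve- … -ul around the stem.
So kideno → vekidenoul.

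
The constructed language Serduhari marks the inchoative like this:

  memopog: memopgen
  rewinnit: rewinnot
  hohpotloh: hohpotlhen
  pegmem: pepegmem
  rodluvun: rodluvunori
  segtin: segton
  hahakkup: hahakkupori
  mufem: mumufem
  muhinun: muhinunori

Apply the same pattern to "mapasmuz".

"mapasmuz" has last vowel 'u'. The stems whose last vowel is 'u' (hahakkup → hahakkupori, rodluvun → rodluvunori, muhinun → muhinunori) add -ori.
So mapasmuz → mapasmuzori.

mapasmuzori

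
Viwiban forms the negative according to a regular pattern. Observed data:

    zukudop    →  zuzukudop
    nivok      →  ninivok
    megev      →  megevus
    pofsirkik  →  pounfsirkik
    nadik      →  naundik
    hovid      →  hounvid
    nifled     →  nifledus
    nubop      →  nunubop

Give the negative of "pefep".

nivok and nadik both end in -k yet inflect differently (ninivok, naundik), so the final letter is not what conditions the rule; the last vowel is.
"pefep" has last vowel 'e'. The stems whose last vowel is 'e' (nifled → nifledus, megev → megevus) add -us.
The other patterns: stems whose last vowel is 'o' repeat the first consonant+vowel as a prefix; stems whose last vowel is 'i' insert -un- after the first vowel.
So pefep → pefepus.

pefepus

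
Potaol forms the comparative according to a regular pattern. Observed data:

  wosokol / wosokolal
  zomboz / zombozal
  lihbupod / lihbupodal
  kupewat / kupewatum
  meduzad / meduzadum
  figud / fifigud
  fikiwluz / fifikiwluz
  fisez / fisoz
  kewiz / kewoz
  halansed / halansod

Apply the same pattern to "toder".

todor

lihbupod and meduzad both end in -d yet inflect differently (lihbupodal, meduzadum), so the final letter is not what conditions the rule; the last vowel is.
"toder" has last vowel 'e'. The stems whose last vowel is 'e' (fisez → fisoz, halansed → halansod) change the last vowel to 'o'.
So toder → todor.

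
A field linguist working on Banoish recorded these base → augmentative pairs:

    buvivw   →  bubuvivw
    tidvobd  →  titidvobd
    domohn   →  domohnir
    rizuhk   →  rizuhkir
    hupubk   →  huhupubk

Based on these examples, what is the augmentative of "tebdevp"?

rizuhk and hupubk both end in -k yet inflect differently (rizuhkir, huhupubk), so the final letter is not what conditions the rule; the second-to-last letter is.
"tebdevp" has second-to-last letter 'v'. The one such stem in the data (buvivw → bubuvivw) repeats the first consonant+vowel as a prefix (as do tidvobd, hupubk), so the same rule applies.
The other pattern: stems whose second-to-last letter is 'h' add -ir.
So tebdevp → tetebdevp.

tetebdevp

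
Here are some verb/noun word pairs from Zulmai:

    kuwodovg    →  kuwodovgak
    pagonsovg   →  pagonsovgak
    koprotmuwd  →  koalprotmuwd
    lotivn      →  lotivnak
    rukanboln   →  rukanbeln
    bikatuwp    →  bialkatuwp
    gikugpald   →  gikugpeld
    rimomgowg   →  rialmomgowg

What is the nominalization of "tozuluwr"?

pagonsovg and rimomgowg both end in -g yet inflect differently (pagonsovgak, rialmomgowg), so the final letter is not what conditions the rule; the second-to-last letter is.
"tozuluwr" has second-to-last letter 'w'. The stems whose second-to-last letter is 'w' (rimomgowg → rialmomgowg, bikatuwp → bialkatuwp, koprotmuwd → koalprotmuwd) insert -al- after the first vowel.
The other patterns: stems whose second-to-last letter is 'v' add -ak; stems whose second-to-last letter is 'l' change the last vowel to 'e'.
So tozuluwr → toalzuluwr.

toalzuluwr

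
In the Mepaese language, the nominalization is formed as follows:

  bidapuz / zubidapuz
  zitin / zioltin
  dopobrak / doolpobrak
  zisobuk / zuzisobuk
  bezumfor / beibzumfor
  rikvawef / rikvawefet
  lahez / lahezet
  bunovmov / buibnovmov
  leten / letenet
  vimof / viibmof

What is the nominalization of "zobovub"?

"zobovub" has last vowel 'u'. The stems whose last vowel is 'u' (bidapuz → zubidapuz, zisobuk → zuzisobuk) add the prefix zu-.
So zobovub → zuzobovub.

zuzobovub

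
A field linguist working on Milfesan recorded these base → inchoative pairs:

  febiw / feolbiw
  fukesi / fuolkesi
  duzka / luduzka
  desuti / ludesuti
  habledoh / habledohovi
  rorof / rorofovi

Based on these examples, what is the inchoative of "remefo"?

remefoovi

desuti and fukesi both end in -i yet inflect differently (ludesuti, fuolkesi), so the final letter is not what conditions the rule; the first letter is.
"remefo" begins with r-. The one such stem in the data (rorof → rorofovi) adds -ovi, so the same rule applies.
The other patterns: stems beginning with d- add the prefix lu-; stems beginning with f- insert -ol- after the first vowel.
So remefo → remefoovi.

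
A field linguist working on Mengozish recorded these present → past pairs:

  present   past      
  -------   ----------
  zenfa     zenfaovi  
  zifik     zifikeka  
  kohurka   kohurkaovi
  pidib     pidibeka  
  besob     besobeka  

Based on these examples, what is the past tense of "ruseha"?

rusehaovi

"ruseha" ends in a vowel. The stems ending in a vowel (kohurka → kohurkaovi, zenfa → zenfaovi) add -ovi.
So ruseha → rusehaovi.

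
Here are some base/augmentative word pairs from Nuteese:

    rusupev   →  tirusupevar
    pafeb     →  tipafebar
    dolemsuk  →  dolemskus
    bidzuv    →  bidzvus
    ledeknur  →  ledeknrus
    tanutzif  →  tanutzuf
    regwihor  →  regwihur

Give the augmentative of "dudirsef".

"dudirsef" has last vowel 'e'. The stems whose last vowel is 'e' (rusupev → tirusupevar, pafeb → tipafebar) add ti- … -ar around the stem.
So dudirsef → tidudirsefar.

tidudirsefar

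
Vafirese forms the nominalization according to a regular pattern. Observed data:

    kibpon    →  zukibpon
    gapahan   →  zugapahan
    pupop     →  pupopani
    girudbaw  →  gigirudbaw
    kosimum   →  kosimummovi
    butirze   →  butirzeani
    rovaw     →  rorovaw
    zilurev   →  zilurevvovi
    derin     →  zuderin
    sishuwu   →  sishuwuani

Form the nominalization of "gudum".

gudummovi

"gudum" ends in -m. The one such stem in the data (kosimum → kosimummovi) doubles the final consonant and adds -ovi (as does zilurev), so the same rule applies.
The other patterns: stems ending in -n add the prefix zu-; stems ending in -w repeat the first consonant+vowel as a prefix; stems ending in -e, -p or -u add -ani.
So gudum → gudummovi.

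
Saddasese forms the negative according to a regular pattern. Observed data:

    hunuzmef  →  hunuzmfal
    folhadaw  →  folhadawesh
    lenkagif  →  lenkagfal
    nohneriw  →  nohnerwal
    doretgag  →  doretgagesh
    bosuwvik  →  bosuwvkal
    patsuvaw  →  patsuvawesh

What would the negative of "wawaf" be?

wawafesh

folhadaw and nohneriw both end in -w yet inflect differently (folhadawesh, nohnerwal), so the final letter is not what conditions the rule; the last vowel is.
"wawaf" has last vowel 'a'. The stems whose last vowel is 'a' (folhadaw → folhadawesh, doretgag → doretgagesh, patsuvaw → patsuvawesh) add -esh.
The other pattern: stems whose last vowel is 'e' or 'i' delete the last vowel and add -al.
So wawaf → wawafesh.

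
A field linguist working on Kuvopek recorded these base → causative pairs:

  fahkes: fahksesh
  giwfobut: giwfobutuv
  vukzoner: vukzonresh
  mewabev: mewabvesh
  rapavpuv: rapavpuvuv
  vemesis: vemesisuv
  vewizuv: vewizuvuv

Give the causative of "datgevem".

fahkes and vemesis both end in -s yet inflect differently (fahksesh, vemesisuv), so the final letter is not what conditions the rule; the last vowel is.
"datgevem" has last vowel 'e'. The stems whose last vowel is 'e' (fahkes → fahksesh, mewabev → mewabvesh, vukzoner → vukzonresh) delete the last vowel and add -esh.
The other pattern: stems whose last vowel is 'i' or 'u' add -uv.
So datgevem → datgevmesh.

datgevmesh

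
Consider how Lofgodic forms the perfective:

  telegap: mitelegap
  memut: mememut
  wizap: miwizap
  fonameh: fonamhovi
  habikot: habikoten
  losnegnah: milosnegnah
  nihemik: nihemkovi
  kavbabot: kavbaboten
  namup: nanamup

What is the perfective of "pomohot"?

"pomohot" has last vowel 'o'. The stems whose last vowel is 'o' (habikot → habikoten, kavbabot → kavbaboten) add -en.
The other patterns: stems whose last vowel is 'a' add the prefix mi-; stems whose last vowel is 'e' or 'i' delete the last vowel and add -ovi; stems whose last vowel is 'u' repeat the first consonant+vowel as a prefix.
So pomohot → pomohoten.

pomohoten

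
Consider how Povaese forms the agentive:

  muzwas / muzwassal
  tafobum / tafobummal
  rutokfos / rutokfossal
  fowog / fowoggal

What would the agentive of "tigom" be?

tigommal

Every pair shown (muzwas → muzwassal, tafobum → tafobummal, rutokfos → rutokfossal, …) follows the same rule: double the final consonant and add -al.
So tigom → tigommal.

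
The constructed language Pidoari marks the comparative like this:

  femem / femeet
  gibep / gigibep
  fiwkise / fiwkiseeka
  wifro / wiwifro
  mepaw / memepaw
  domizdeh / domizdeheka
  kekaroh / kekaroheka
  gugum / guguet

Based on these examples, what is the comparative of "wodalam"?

wodalaet

"wodalam" ends in -m. The stems ending in -m (femem → femeet, gugum → guguet) drop the final letter and add -et.
So wodalam → wodalaet.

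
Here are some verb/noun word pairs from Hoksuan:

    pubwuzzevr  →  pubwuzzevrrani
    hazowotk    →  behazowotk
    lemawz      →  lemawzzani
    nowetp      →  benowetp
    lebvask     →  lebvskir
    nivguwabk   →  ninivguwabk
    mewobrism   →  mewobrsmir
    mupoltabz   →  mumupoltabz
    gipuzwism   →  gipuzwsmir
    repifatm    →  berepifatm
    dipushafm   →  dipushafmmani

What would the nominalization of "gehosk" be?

nivguwabk and hazowotk both end in -k yet inflect differently (ninivguwabk, behazowotk), so the final letter is not what conditions the rule; the second-to-last letter is.
"gehosk" has second-to-last letter 's'. The stems whose second-to-last letter is 's' (gipuzwism → gipuzwsmir, mewobrism → mewobrsmir, lebvask → lebvskir) delete the last vowel and add -ir.
The other patterns: stems whose second-to-last letter is 'b' repeat the first consonant+vowel as a prefix; stems whose second-to-last letter is 't' add the prefix be-; stems whose second-to-last letter is 'f', 'v' or 'w' double the final consonant and add -ani.
So gehosk → gehskir.

gehskir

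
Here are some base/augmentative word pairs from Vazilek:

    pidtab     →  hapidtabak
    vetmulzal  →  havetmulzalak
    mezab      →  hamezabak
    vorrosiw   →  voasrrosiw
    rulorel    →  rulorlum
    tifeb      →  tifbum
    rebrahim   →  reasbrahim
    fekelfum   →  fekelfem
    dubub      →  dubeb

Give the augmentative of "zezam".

fekelfum and rebrahim both end in -m yet inflect differently (fekelfem, reasbrahim), so the final letter is not what conditions the rule; the last vowel is.
"zezam" has last vowel 'a'. The stems whose last vowel is 'a' (vetmulzal → havetmulzalak, pidtab → hapidtabak, mezab → hamezabak) add ha- … -ak around the stem.
So zezam → hazezamak.

hazezamak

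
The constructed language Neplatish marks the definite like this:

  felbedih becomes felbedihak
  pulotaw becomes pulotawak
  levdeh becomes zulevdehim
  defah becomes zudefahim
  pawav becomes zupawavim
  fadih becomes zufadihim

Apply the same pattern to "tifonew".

felbedih and levdeh both end in -h yet inflect differently (felbedihak, zulevdehim), so the final letter is not what conditions the rule; the number of vowels is.
"tifonew" has 3 vowels. The stems with 3 vowels (felbedih → felbedihak, pulotaw → pulotawak) add -ak.
The other pattern: stems with 2 vowels add zu- … -im around the stem.
So tifonew → tifonewak.

tifonewak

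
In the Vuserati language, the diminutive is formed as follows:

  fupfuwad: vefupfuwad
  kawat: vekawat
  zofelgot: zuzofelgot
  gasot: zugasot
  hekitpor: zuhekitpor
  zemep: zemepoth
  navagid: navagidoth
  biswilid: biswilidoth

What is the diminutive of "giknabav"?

kawat and zofelgot both end in -t yet inflect differently (vekawat, zuzofelgot), so the final letter is not what conditions the rule; the last vowel is.
"giknabav" has last vowel 'a'. The stems whose last vowel is 'a' (fupfuwad → vefupfuwad, kawat → vekawat) add the prefix ve-.
The other patterns: stems whose last vowel is 'o' add the prefix zu-; stems whose last vowel is 'e' or 'i' add -oth.
So giknabav → vegiknabav.

vegiknabav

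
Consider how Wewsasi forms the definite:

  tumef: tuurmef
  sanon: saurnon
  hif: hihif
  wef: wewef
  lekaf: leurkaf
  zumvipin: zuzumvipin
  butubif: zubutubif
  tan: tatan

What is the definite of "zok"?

zozok

hif and tumef both end in -f yet inflect differently (hihif, tuurmef), so the final letter is not what conditions the rule; the number of vowels is.
"zok" has 1 vowel. The stems with 1 vowel (hif → hihif, wef → wewef, tan → tatan) repeat the first consonant+vowel as a prefix.
So zok → zozok.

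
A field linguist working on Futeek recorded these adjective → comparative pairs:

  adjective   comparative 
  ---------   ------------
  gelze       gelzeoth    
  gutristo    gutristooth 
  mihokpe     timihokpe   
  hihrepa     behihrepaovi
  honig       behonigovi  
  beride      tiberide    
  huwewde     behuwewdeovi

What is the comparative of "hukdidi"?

"hukdidi" begins with h-. The stems beginning with h- (huwewde → behuwewdeovi, honig → behonigovi, hihrepa → behihrepaovi) add be- … -ovi around the stem.
So hukdidi → behukdidiovi.

behukdidiovi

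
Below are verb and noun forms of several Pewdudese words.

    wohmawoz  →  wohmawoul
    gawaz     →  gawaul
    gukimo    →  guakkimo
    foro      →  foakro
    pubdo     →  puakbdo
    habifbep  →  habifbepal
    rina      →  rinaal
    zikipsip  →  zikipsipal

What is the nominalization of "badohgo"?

baakdohgo

wohmawoz and gukimo both have last vowel 'o' yet inflect differently (wohmawoul, guakkimo), so the last vowel is not what conditions the rule; the final letter is.
"badohgo" ends in -o. The stems ending in -o (gukimo → guakkimo, foro → foakro, pubdo → puakbdo) insert -ak- after the first vowel.
The other patterns: stems ending in -z drop the final letter and add -ul; stems ending in -a or -p add -al.
So badohgo → baakdohgo.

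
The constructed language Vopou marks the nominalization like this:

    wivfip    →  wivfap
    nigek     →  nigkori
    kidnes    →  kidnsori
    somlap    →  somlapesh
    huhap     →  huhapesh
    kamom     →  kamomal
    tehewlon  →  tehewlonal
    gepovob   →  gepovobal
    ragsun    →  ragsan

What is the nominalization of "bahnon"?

bahnonal

somlap and wivfip both end in -p yet inflect differently (somlapesh, wivfap), so the final letter is not what conditions the rule; the last vowel is.
"bahnon" has last vowel 'o'. The stems whose last vowel is 'o' (gepovob → gepovobal, tehewlon → tehewlonal, kamom → kamomal) add -al.
The other patterns: stems whose last vowel is 'e' delete the last vowel and add -ori; stems whose last vowel is 'a' add -esh; stems whose last vowel is 'i' or 'u' change the last vowel to 'a'.
So bahnon → bahnonal.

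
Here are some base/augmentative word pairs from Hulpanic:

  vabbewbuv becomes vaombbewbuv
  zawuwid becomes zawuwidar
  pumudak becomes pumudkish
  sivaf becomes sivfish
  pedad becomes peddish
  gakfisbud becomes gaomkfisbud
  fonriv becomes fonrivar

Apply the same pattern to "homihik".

homihikar

gakfisbud and pedad both end in -d yet inflect differently (gaomkfisbud, peddish), so the final letter is not what conditions the rule; the last vowel is.
"homihik" has last vowel 'i'. The stems whose last vowel is 'i' (zawuwid → zawuwidar, fonriv → fonrivar) add -ar.
So homihik → homihikar.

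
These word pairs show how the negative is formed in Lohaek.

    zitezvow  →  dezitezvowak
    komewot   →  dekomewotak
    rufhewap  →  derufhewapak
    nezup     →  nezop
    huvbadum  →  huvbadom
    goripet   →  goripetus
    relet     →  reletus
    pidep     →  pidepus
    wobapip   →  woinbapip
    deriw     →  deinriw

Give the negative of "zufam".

dezufamak

rufhewap and nezup both end in -p yet inflect differently (derufhewapak, nezop), so the final letter is not what conditions the rule; the last vowel is.
"zufam" has last vowel 'a'. The one such stem in the data (rufhewap → derufhewapak) adds de- … -ak around the stem, so the same rule applies.
The other patterns: stems whose last vowel is 'u' change the last vowel to 'o'; stems whose last vowel is 'e' add -us; stems whose last vowel is 'i' insert -in- after the first vowel.
So zufam → dezufamak.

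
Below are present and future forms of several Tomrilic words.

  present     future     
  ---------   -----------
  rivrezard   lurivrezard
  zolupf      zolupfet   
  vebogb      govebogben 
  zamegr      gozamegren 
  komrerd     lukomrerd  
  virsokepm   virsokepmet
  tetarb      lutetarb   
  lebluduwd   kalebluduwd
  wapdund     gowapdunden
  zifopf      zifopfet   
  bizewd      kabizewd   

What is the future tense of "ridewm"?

bizewd and komrerd both end in -d yet inflect differently (kabizewd, lukomrerd), so the final letter is not what conditions the rule; the second-to-last letter is.
"ridewm" has second-to-last letter 'w'. The stems whose second-to-last letter is 'w' (bizewd → kabizewd, lebluduwd → kalebluduwd) add the prefix ka-.
So ridewm → karidewm.

karidewm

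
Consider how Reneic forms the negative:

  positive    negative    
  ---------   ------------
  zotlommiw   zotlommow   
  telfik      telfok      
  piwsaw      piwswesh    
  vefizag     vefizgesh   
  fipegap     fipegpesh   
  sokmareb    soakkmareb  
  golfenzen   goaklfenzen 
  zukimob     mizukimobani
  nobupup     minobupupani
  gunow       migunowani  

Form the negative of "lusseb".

luaksseb

zotlommiw and piwsaw both end in -w yet inflect differently (zotlommow, piwswesh), so the final letter is not what conditions the rule; the last vowel is.
"lusseb" has last vowel 'e'. The stems whose last vowel is 'e' (sokmareb → soakkmareb, golfenzen → goaklfenzen) insert -ak- after the first vowel.
The other patterns: stems whose last vowel is 'i' change the last vowel to 'o'; stems whose last vowel is 'a' delete the last vowel and add -esh; stems whose last vowel is 'o' or 'u' add mi- … -ani around the stem.
So lusseb → luaksseb.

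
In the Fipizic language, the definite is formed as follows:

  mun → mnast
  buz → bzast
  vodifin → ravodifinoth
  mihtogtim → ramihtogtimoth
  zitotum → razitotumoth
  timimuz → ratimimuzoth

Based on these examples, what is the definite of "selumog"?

raselumogoth

buz and timimuz both end in -z yet inflect differently (bzast, ratimimuzoth), so the final letter is not what conditions the rule; the number of vowels is.
"selumog" has 3 vowels. The stems with 3 vowels (zitotum → razitotumoth, mihtogtim → ramihtogtimoth, timimuz → ratimimuzoth) add ra- … -oth around the stem.
The other pattern: stems with 1 vowel delete the last vowel and add -ast.
So selumog → raselumogoth.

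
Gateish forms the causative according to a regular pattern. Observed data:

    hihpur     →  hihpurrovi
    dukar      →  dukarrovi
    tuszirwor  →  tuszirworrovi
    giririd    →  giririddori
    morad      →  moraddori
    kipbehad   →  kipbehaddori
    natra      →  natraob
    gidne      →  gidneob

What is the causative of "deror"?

"deror" ends in -r. The stems ending in -r (hihpur → hihpurrovi, dukar → dukarrovi, tuszirwor → tuszirworrovi) double the final consonant and add -ovi.
So deror → derorrovi.

derorrovi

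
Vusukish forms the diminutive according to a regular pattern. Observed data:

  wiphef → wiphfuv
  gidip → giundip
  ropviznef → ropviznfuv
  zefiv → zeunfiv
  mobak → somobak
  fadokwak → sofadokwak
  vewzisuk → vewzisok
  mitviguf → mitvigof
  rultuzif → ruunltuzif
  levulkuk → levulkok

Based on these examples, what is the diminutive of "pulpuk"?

pulpok

rultuzif and wiphef both end in -f yet inflect differently (ruunltuzif, wiphfuv), so the final letter is not what conditions the rule; the last vowel is.
"pulpuk" has last vowel 'u'. The stems whose last vowel is 'u' (vewzisuk → vewzisok, levulkuk → levulkok, mitviguf → mitvigof) change the last vowel to 'o'.
The other patterns: stems whose last vowel is 'i' insert -un- after the first vowel; stems whose last vowel is 'e' delete the last vowel and add -uv; stems whose last vowel is 'a' add the prefix so-.
So pulpuk → pulpok.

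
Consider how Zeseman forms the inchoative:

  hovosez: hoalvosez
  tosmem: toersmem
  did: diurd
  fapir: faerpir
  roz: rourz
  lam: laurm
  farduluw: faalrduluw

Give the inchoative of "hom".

lam and tosmem both end in -m yet inflect differently (laurm, toersmem), so the final letter is not what conditions the rule; the number of vowels is.
"hom" has 1 vowel. The stems with 1 vowel (did → diurd, roz → rourz, lam → laurm) insert -ur- after the first vowel.
So hom → hourm.

hourm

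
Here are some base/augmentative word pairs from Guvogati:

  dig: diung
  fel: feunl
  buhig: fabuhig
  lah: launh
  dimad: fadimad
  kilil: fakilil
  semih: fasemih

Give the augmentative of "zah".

zaunh

semih and lah both end in -h yet inflect differently (fasemih, launh), so the final letter is not what conditions the rule; the number of vowels is.
"zah" has 1 vowel. The stems with 1 vowel (lah → launh, dig → diung, fel → feunl) insert -un- after the first vowel.
The other pattern: stems with 2 vowels add the prefix fa-.
So zah → zaunh.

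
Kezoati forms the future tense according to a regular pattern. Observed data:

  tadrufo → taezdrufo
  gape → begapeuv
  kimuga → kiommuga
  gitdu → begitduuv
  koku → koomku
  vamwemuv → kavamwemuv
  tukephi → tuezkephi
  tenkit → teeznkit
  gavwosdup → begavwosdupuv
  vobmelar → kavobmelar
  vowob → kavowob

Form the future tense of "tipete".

gitdu and koku both end in -u yet inflect differently (begitduuv, koomku), so the final letter is not what conditions the rule; the first letter is.
"tipete" begins with t-. The stems beginning with t- (tenkit → teeznkit, tukephi → tuezkephi, tadrufo → taezdrufo) insert -ez- after the first vowel.
So tipete → tiezpete.

tiezpete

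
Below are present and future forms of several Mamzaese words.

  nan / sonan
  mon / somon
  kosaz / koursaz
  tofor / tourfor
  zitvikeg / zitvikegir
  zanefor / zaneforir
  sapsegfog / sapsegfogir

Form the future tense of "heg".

soheg

tofor and zanefor both end in -r yet inflect differently (tourfor, zaneforir), so the final letter is not what conditions the rule; the number of vowels is.
"heg" has 1 vowel. The stems with 1 vowel (nan → sonan, mon → somon) add the prefix so-.
The other patterns: stems with 2 vowels insert -ur- after the first vowel; stems with 3 vowels add -ir.
So heg → soheg.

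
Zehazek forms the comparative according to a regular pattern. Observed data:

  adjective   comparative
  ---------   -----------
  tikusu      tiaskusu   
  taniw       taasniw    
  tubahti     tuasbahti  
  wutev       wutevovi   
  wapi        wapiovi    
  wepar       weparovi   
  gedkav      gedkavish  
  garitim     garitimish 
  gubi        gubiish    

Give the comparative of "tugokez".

"tugokez" begins with t-. The stems beginning with t- (tikusu → tiaskusu, taniw → taasniw, tubahti → tuasbahti) insert -as- after the first vowel.
The other patterns: stems beginning with w- add -ovi; stems beginning with g- add -ish.
So tugokez → tuasgokez.

tuasgokez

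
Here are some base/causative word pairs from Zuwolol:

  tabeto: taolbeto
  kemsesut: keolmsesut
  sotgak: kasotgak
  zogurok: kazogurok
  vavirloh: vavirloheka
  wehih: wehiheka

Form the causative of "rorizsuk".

karorizsuk

vavirloh and zogurok both have last vowel 'o' yet inflect differently (vavirloheka, kazogurok), so the last vowel is not what conditions the rule; the final letter is.
"rorizsuk" ends in -k. The stems ending in -k (sotgak → kasotgak, zogurok → kazogurok) add the prefix ka-.
The other patterns: stems ending in -h add -eka; stems ending in -o or -t insert -ol- after the first vowel.
So rorizsuk → karorizsuk.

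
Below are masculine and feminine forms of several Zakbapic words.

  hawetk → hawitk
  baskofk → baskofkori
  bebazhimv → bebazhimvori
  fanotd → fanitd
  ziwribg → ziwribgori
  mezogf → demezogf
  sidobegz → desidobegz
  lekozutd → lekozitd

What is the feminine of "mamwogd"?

demamwogd

hawetk and baskofk both end in -k yet inflect differently (hawitk, baskofkori), so the final letter is not what conditions the rule; the second-to-last letter is.
"mamwogd" has second-to-last letter 'g'. The stems whose second-to-last letter is 'g' (mezogf → demezogf, sidobegz → desidobegz) add the prefix de-.
So mamwogd → demamwogd.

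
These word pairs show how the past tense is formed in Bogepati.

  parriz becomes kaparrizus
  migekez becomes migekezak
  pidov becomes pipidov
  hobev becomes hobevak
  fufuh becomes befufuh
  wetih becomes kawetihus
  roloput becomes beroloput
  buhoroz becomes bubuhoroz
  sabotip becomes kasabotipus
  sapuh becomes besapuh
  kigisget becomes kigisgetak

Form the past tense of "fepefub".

befepefub

buhoroz and migekez both end in -z yet inflect differently (bubuhoroz, migekezak), so the final letter is not what conditions the rule; the last vowel is.
"fepefub" has last vowel 'u'. The stems whose last vowel is 'u' (roloput → beroloput, fufuh → befufuh, sapuh → besapuh) add the prefix be-.
So fepefub → befepefub.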